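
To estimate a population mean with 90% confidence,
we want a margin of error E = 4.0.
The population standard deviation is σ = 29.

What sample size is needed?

Answer: n = 143

Derivation:
z_0.05 = 1.645
n = (z×σ/E)² = (1.645×29/4.0)²
n = 142.2354
Round up: n = 143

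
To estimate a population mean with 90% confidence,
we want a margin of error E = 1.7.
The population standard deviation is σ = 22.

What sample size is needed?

z_0.05 = 1.645
n = (z×σ/E)² = (1.645×22/1.7)²
n = 453.1890
Round up: n = 454

Answer: n = 454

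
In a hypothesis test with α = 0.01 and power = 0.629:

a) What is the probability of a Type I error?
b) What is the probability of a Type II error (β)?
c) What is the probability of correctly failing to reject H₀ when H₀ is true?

Answer: a) 0.01, b) 0.371, c) 0.99

Derivation:
a) Type I error probability = α = 0.01
b) Power = P(reject H₀ | H₁ true) = 1 - β = 0.629, so Type II error probability = β = 1 - Power = 0.371
c) P(fail to reject H₀ | H₀ true) = 1 - α = 0.99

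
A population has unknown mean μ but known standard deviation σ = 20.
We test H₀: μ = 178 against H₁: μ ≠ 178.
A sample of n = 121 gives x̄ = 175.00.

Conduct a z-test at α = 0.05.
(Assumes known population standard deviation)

Standard error: SE = σ/√n = 20/√121 = 1.8182
z-statistic: z = (x̄ - μ₀)/SE = (175.00 - 178)/1.8182 = -1.6500
Critical value: ±1.960
p-value = 0.0989
Decision: fail to reject H₀

Answer: z = -1.6500, fail to reject H₀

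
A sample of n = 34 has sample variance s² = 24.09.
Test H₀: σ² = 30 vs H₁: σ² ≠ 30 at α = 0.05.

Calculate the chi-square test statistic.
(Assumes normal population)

Answer: χ² = 26.4990, fail to reject H₀

Derivation:
df = n - 1 = 33
χ² = (n-1)s²/σ₀² = 33×24.09/30 = 26.4990
Critical values: χ²_{0.975,33} = 19.047, χ²_{0.025,33} = 50.725
Rejection region: χ² < 19.047 or χ² > 50.725
Decision: fail to reject H₀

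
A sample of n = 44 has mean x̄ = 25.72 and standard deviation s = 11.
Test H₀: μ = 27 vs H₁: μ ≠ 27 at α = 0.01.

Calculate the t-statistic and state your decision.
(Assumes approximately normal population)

Answer: t = -0.7719, fail to reject H₀

Derivation:
df = n - 1 = 43
SE = s/√n = 11/√44 = 1.6583
t = (x̄ - μ₀)/SE = (25.72 - 27)/1.6583 = -0.7719
Critical value: t_{0.005,43} = ±2.695
p-value ≈ 0.4444
Decision: fail to reject H₀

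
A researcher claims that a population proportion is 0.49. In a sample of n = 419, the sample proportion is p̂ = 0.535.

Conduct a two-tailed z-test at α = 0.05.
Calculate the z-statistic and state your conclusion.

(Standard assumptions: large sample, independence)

Answer: z = 1.8426, fail to reject H₀

Derivation:
H₀: p = 0.49, H₁: p ≠ 0.49
Standard error: SE = √(p₀(1-p₀)/n) = √(0.49×0.51/419) = 0.024422
z-statistic: z = (p̂ - p₀)/SE = (0.535 - 0.49)/0.024422 = 1.8426
Critical value: z_0.025 = ±1.960
p-value = 0.0654
Decision: fail to reject H₀ at α = 0.05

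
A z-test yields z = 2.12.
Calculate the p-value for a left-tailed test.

Answer: p-value ≈ 0.9830

Derivation:
For z = 2.12:
p = P(Z < 2.12) = Φ(2.12) = 0.9830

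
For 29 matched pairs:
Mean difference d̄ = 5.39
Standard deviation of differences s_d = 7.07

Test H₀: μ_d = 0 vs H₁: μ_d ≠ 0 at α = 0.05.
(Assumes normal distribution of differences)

df = n - 1 = 28
SE = s_d/√n = 7.07/√29 = 1.3129
t = d̄/SE = 5.39/1.3129 = 4.1054
Critical value: t_{0.025,28} = ±2.048
p-value ≈ 0.0003
Decision: reject H₀

Answer: t = 4.1054, reject H₀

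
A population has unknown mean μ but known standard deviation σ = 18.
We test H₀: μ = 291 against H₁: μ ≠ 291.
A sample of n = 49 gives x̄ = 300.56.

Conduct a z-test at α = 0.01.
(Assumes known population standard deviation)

Answer: z = 3.7178, reject H₀

Derivation:
Standard error: SE = σ/√n = 18/√49 = 2.5714
z-statistic: z = (x̄ - μ₀)/SE = (300.56 - 291)/2.5714 = 3.7178
Critical value: ±2.576
p-value = 0.0002
Decision: reject H₀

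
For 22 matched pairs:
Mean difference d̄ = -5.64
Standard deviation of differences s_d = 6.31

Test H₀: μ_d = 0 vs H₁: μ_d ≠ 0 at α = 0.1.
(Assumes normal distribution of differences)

df = n - 1 = 21
SE = s_d/√n = 6.31/√22 = 1.3453
t = d̄/SE = -5.64/1.3453 = -4.1924
Critical value: t_{0.05,21} = ±1.721
p-value ≈ 0.0004
Decision: reject H₀

Answer: t = -4.1924, reject H₀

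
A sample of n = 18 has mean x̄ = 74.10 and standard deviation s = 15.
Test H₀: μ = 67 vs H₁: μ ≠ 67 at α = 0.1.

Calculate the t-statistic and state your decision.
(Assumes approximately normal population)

Answer: t = 2.0082, reject H₀

Derivation:
df = n - 1 = 17
SE = s/√n = 15/√18 = 3.5355
t = (x̄ - μ₀)/SE = (74.10 - 67)/3.5355 = 2.0082
Critical value: t_{0.05,17} = ±1.740
p-value ≈ 0.0608
Decision: reject H₀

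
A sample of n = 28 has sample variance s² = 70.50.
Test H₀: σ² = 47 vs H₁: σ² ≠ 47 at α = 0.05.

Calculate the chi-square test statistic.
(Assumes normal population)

df = n - 1 = 27
χ² = (n-1)s²/σ₀² = 27×70.50/47 = 40.5000
Critical values: χ²_{0.975,27} = 14.573, χ²_{0.025,27} = 43.195
Rejection region: χ² < 14.573 or χ² > 43.195
Decision: fail to reject H₀

Answer: χ² = 40.5000, fail to reject H₀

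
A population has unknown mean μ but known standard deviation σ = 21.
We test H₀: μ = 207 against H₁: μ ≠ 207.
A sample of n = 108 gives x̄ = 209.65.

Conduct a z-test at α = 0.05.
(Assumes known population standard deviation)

Standard error: SE = σ/√n = 21/√108 = 2.0207
z-statistic: z = (x̄ - μ₀)/SE = (209.65 - 207)/2.0207 = 1.3114
Critical value: ±1.960
p-value = 0.1897
Decision: fail to reject H₀

Answer: z = 1.3114, fail to reject H₀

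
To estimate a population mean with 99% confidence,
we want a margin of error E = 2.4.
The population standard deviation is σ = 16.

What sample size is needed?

z_0.005 = 2.576
n = (z×σ/E)² = (2.576×16/2.4)²
n = 294.9234
Round up: n = 295

Answer: n = 295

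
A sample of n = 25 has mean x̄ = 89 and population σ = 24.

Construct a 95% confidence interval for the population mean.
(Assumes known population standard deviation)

Answer: (79.5920, 98.4080)

Derivation:
Confidence level: 95%, α = 0.05
z_0.025 = 1.960
SE = σ/√n = 24/√25 = 4.8000
Margin of error = 1.960 × 4.8000 = 9.4080
CI: x̄ ± margin = 89 ± 9.4080
CI: (79.5920, 98.4080)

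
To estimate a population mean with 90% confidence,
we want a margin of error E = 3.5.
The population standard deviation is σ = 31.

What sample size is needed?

Answer: n = 213

Derivation:
z_0.05 = 1.645
n = (z×σ/E)² = (1.645×31/3.5)²
n = 212.2849
Round up: n = 213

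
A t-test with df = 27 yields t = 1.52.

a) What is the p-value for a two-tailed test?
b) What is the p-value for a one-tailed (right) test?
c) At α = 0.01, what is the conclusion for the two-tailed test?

Using t-distribution with df = 27:
a) Two-tailed: p = 2×P(T > 1.52) = 0.1401
b) One-tailed: p = P(T > 1.52) = 0.0701
c) 0.1401 ≥ 0.01, fail to reject H₀

Answer: a) 0.1401, b) 0.0701, c) fail to reject H₀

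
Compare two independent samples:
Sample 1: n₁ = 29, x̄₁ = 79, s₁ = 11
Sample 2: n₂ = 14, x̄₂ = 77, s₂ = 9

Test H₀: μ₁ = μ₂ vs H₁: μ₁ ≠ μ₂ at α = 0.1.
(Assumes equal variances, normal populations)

Pooled variance: s²_p = [28×11² + 13×9²]/(41) = 108.3171
s_p = 10.4076
SE = s_p×√(1/n₁ + 1/n₂) = 10.4076×√(1/29 + 1/14) = 3.3871
t = (x̄₁ - x̄₂)/SE = (79 - 77)/3.3871 = 0.5905
df = 41, t-critical = ±1.683
Decision: fail to reject H₀

Answer: t = 0.5905, fail to reject H₀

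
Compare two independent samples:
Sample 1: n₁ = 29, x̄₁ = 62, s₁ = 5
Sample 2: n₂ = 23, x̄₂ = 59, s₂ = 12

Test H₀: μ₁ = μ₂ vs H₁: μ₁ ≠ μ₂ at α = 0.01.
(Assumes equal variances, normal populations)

Pooled variance: s²_p = [28×5² + 22×12²]/(50) = 77.3600
s_p = 8.7955
SE = s_p×√(1/n₁ + 1/n₂) = 8.7955×√(1/29 + 1/23) = 2.4558
t = (x̄₁ - x̄₂)/SE = (62 - 59)/2.4558 = 1.2216
df = 50, t-critical = ±2.678
Decision: fail to reject H₀

Answer: t = 1.2216, fail to reject H₀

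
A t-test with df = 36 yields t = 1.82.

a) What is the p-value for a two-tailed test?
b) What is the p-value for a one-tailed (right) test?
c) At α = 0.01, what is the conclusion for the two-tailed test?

Using t-distribution with df = 36:
a) Two-tailed: p = 2×P(T > 1.82) = 0.0771
b) One-tailed: p = P(T > 1.82) = 0.0385
c) 0.0771 ≥ 0.01, fail to reject H₀

Answer: a) 0.0771, b) 0.0385, c) fail to reject H₀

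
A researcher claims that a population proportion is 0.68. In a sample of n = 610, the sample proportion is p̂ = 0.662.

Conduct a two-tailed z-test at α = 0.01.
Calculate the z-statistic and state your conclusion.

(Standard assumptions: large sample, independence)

H₀: p = 0.68, H₁: p ≠ 0.68
Standard error: SE = √(p₀(1-p₀)/n) = √(0.68×0.32/610) = 0.018887
z-statistic: z = (p̂ - p₀)/SE = (0.662 - 0.68)/0.018887 = -0.9530
Critical value: z_0.005 = ±2.576
p-value = 0.3406
Decision: fail to reject H₀ at α = 0.01

Answer: z = -0.9530, fail to reject H₀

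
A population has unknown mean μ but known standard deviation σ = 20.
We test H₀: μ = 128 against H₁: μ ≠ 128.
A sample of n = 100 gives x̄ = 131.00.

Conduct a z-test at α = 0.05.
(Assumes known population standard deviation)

Answer: z = 1.5000, fail to reject H₀

Derivation:
Standard error: SE = σ/√n = 20/√100 = 2.0000
z-statistic: z = (x̄ - μ₀)/SE = (131.00 - 128)/2.0000 = 1.5000
Critical value: ±1.960
p-value = 0.1336
Decision: fail to reject H₀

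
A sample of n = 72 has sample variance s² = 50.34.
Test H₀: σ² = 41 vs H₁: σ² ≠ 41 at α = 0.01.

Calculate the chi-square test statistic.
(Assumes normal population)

Answer: χ² = 87.1741, fail to reject H₀

Derivation:
df = n - 1 = 71
χ² = (n-1)s²/σ₀² = 71×50.34/41 = 87.1741
Critical values: χ²_{0.995,71} = 44.058, χ²_{0.005,71} = 105.432
Rejection region: χ² < 44.058 or χ² > 105.432
Decision: fail to reject H₀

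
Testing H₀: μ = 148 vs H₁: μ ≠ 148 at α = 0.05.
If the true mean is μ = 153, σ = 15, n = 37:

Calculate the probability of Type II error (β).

SE = σ/√n = 15/√37 = 2.4660
Critical values: μ₀ ± z_0.025×SE = 148 ± 1.960×2.4660
Acceptance region: (143.1666, 152.8334)
Under H₁ (μ = 153): z_high = (152.8334 - 153)/2.4660 = -0.0676, z_low = (143.1666 - 153)/2.4660 = -3.9876
β = P(not reject | H₁) = Φ(-0.0676) - Φ(-3.9876) ≈ 0.4730

Answer: β ≈ 0.4730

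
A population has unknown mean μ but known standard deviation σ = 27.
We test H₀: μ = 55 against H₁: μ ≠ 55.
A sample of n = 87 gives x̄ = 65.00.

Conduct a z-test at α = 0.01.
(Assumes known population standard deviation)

Standard error: SE = σ/√n = 27/√87 = 2.8947
z-statistic: z = (x̄ - μ₀)/SE = (65.00 - 55)/2.8947 = 3.4546
Critical value: ±2.576
p-value = 0.0006
Decision: reject H₀

Answer: z = 3.4546, reject H₀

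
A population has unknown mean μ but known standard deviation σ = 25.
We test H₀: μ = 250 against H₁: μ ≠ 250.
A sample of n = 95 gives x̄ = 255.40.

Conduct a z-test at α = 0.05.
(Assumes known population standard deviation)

Standard error: SE = σ/√n = 25/√95 = 2.5649
z-statistic: z = (x̄ - μ₀)/SE = (255.40 - 250)/2.5649 = 2.1053
Critical value: ±1.960
p-value = 0.0353
Decision: reject H₀

Answer: z = 2.1053, reject H₀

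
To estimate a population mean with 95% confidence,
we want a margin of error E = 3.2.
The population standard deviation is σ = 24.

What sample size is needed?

Answer: n = 217

Derivation:
z_0.025 = 1.960
n = (z×σ/E)² = (1.960×24/3.2)²
n = 216.0900
Round up: n = 217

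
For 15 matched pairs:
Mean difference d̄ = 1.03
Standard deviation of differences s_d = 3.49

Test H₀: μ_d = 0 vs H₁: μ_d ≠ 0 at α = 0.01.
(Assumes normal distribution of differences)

df = n - 1 = 14
SE = s_d/√n = 3.49/√15 = 0.9011
t = d̄/SE = 1.03/0.9011 = 1.1430
Critical value: t_{0.005,14} = ±2.977
p-value ≈ 0.2722
Decision: fail to reject H₀

Answer: t = 1.1430, fail to reject H₀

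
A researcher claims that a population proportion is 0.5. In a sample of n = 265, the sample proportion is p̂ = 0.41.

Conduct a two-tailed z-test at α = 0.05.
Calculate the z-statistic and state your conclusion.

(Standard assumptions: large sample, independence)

H₀: p = 0.5, H₁: p ≠ 0.5
Standard error: SE = √(p₀(1-p₀)/n) = √(0.5×0.5/265) = 0.030715
z-statistic: z = (p̂ - p₀)/SE = (0.41 - 0.5)/0.030715 = -2.9302
Critical value: z_0.025 = ±1.960
p-value = 0.0034
Decision: reject H₀ at α = 0.05

Answer: z = -2.9302, reject H₀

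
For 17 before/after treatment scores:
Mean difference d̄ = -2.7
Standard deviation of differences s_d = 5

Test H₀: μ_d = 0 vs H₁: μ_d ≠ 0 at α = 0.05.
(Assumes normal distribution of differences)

df = n - 1 = 16
SE = s_d/√n = 5/√17 = 1.2127
t = d̄/SE = -2.7/1.2127 = -2.2264
Critical value: t_{0.025,16} = ±2.120
p-value ≈ 0.0407
Decision: reject H₀

Answer: t = -2.2264, reject H₀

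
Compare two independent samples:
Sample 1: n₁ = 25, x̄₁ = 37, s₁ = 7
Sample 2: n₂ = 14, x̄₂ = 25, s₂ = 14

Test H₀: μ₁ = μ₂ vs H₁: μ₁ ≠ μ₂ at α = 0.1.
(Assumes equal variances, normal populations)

Pooled variance: s²_p = [24×7² + 13×14²]/(37) = 100.6486
s_p = 10.0324
SE = s_p×√(1/n₁ + 1/n₂) = 10.0324×√(1/25 + 1/14) = 3.3489
t = (x̄₁ - x̄₂)/SE = (37 - 25)/3.3489 = 3.5833
df = 37, t-critical = ±1.687
Decision: reject H₀

Answer: t = 3.5833, reject H₀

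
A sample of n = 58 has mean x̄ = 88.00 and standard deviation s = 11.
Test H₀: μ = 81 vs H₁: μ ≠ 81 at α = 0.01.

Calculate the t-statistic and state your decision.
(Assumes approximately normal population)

df = n - 1 = 57
SE = s/√n = 11/√58 = 1.4444
t = (x̄ - μ₀)/SE = (88.00 - 81)/1.4444 = 4.8463
Critical value: t_{0.005,57} = ±2.665
p-value < 0.0001
Decision: reject H₀

Answer: t = 4.8463, reject H₀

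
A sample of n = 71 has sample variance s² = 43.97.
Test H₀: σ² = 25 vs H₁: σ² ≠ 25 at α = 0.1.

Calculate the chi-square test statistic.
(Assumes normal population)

df = n - 1 = 70
χ² = (n-1)s²/σ₀² = 70×43.97/25 = 123.1160
Critical values: χ²_{0.95,70} = 51.739, χ²_{0.05,70} = 90.531
Rejection region: χ² < 51.739 or χ² > 90.531
Decision: reject H₀

Answer: χ² = 123.1160, reject H₀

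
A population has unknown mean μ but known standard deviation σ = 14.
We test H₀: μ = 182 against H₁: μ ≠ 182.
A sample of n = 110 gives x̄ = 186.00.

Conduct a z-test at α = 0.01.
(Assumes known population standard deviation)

Standard error: SE = σ/√n = 14/√110 = 1.3348
z-statistic: z = (x̄ - μ₀)/SE = (186.00 - 182)/1.3348 = 2.9967
Critical value: ±2.576
p-value = 0.0027
Decision: reject H₀

Answer: z = 2.9967, reject H₀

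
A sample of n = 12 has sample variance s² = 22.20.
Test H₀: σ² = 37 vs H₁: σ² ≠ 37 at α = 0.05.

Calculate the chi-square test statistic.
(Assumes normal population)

Answer: χ² = 6.6000, fail to reject H₀

Derivation:
df = n - 1 = 11
χ² = (n-1)s²/σ₀² = 11×22.20/37 = 6.6000
Critical values: χ²_{0.975,11} = 3.816, χ²_{0.025,11} = 21.920
Rejection region: χ² < 3.816 or χ² > 21.920
Decision: fail to reject H₀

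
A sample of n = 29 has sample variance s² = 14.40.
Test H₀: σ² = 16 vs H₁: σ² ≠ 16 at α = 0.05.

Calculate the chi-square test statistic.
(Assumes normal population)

df = n - 1 = 28
χ² = (n-1)s²/σ₀² = 28×14.40/16 = 25.2000
Critical values: χ²_{0.975,28} = 15.308, χ²_{0.025,28} = 44.461
Rejection region: χ² < 15.308 or χ² > 44.461
Decision: fail to reject H₀

Answer: χ² = 25.2000, fail to reject H₀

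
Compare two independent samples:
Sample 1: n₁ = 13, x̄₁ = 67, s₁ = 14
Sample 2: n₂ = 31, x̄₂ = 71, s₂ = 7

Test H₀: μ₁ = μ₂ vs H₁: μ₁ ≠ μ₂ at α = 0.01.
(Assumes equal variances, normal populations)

Answer: t = -1.2690, fail to reject H₀

Derivation:
Pooled variance: s²_p = [12×14² + 30×7²]/(42) = 91.0000
s_p = 9.5394
SE = s_p×√(1/n₁ + 1/n₂) = 9.5394×√(1/13 + 1/31) = 3.1521
t = (x̄₁ - x̄₂)/SE = (67 - 71)/3.1521 = -1.2690
df = 42, t-critical = ±2.698
Decision: fail to reject H₀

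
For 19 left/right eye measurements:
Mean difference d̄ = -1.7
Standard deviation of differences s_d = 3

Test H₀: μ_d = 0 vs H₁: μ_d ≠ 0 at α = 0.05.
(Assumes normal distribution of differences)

df = n - 1 = 18
SE = s_d/√n = 3/√19 = 0.6882
t = d̄/SE = -1.7/0.6882 = -2.4702
Critical value: t_{0.025,18} = ±2.101
p-value ≈ 0.0237
Decision: reject H₀

Answer: t = -2.4702, reject H₀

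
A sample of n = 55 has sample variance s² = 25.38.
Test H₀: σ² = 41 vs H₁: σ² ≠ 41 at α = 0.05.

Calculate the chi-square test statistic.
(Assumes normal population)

Answer: χ² = 33.4273, reject H₀

Derivation:
df = n - 1 = 54
χ² = (n-1)s²/σ₀² = 54×25.38/41 = 33.4273
Critical values: χ²_{0.975,54} = 35.586, χ²_{0.025,54} = 76.192
Rejection region: χ² < 35.586 or χ² > 76.192
Decision: reject H₀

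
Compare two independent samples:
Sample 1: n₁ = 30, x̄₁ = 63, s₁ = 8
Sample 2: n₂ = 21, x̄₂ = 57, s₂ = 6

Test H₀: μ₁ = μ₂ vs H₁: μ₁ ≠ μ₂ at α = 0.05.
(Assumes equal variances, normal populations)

Pooled variance: s²_p = [29×8² + 20×6²]/(49) = 52.5714
s_p = 7.2506
SE = s_p×√(1/n₁ + 1/n₂) = 7.2506×√(1/30 + 1/21) = 2.0630
t = (x̄₁ - x̄₂)/SE = (63 - 57)/2.0630 = 2.9084
df = 49, t-critical = ±2.010
Decision: reject H₀

Answer: t = 2.9084, reject H₀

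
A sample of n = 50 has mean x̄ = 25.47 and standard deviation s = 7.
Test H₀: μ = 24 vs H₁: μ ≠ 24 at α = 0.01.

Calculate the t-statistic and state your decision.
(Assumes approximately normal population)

Answer: t = 1.4850, fail to reject H₀

Derivation:
df = n - 1 = 49
SE = s/√n = 7/√50 = 0.9899
t = (x̄ - μ₀)/SE = (25.47 - 24)/0.9899 = 1.4850
Critical value: t_{0.005,49} = ±2.680
p-value ≈ 0.1439
Decision: fail to reject H₀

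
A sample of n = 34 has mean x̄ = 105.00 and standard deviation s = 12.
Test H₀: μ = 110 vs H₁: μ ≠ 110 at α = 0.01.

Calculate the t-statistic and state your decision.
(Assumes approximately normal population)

df = n - 1 = 33
SE = s/√n = 12/√34 = 2.0580
t = (x̄ - μ₀)/SE = (105.00 - 110)/2.0580 = -2.4295
Critical value: t_{0.005,33} = ±2.733
p-value ≈ 0.0207
Decision: fail to reject H₀

Answer: t = -2.4295, fail to reject H₀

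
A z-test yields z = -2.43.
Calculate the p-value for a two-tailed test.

For z = -2.43:
p = 2×P(Z > |-2.43|) = 2×(1 - Φ(2.43)) = 0.0151

Answer: p-value ≈ 0.0151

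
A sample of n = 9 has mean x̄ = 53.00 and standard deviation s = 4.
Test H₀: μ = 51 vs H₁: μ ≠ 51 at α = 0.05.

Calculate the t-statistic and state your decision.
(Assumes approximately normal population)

Answer: t = 1.5000, fail to reject H₀

Derivation:
df = n - 1 = 8
SE = s/√n = 4/√9 = 1.3333
t = (x̄ - μ₀)/SE = (53.00 - 51)/1.3333 = 1.5000
Critical value: t_{0.025,8} = ±2.306
p-value ≈ 0.1720
Decision: fail to reject H₀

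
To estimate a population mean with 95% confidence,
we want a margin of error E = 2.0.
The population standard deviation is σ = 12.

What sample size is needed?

Answer: n = 139

Derivation:
z_0.025 = 1.960
n = (z×σ/E)² = (1.960×12/2.0)²
n = 138.2976
Round up: n = 139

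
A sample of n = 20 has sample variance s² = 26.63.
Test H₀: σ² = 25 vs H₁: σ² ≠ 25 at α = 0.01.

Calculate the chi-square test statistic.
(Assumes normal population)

Answer: χ² = 20.2388, fail to reject H₀

Derivation:
df = n - 1 = 19
χ² = (n-1)s²/σ₀² = 19×26.63/25 = 20.2388
Critical values: χ²_{0.995,19} = 6.844, χ²_{0.005,19} = 38.582
Rejection region: χ² < 6.844 or χ² > 38.582
Decision: fail to reject H₀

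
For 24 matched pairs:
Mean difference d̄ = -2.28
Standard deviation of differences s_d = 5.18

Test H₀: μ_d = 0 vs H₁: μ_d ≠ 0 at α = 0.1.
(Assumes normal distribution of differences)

Answer: t = -2.1562, reject H₀

Derivation:
df = n - 1 = 23
SE = s_d/√n = 5.18/√24 = 1.0574
t = d̄/SE = -2.28/1.0574 = -2.1562
Critical value: t_{0.05,23} = ±1.714
p-value ≈ 0.0418
Decision: reject H₀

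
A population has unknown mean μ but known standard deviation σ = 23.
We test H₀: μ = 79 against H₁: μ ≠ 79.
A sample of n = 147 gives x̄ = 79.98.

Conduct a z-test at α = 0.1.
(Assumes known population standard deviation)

Answer: z = 0.5166, fail to reject H₀

Derivation:
Standard error: SE = σ/√n = 23/√147 = 1.8970
z-statistic: z = (x̄ - μ₀)/SE = (79.98 - 79)/1.8970 = 0.5166
Critical value: ±1.645
p-value = 0.6054
Decision: fail to reject H₀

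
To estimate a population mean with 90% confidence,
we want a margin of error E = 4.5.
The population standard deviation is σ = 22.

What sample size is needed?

z_0.05 = 1.645
n = (z×σ/E)² = (1.645×22/4.5)²
n = 64.6773
Round up: n = 65

Answer: n = 65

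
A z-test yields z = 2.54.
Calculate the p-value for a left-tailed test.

For z = 2.54:
p = P(Z < 2.54) = Φ(2.54) = 0.9945

Answer: p-value ≈ 0.9945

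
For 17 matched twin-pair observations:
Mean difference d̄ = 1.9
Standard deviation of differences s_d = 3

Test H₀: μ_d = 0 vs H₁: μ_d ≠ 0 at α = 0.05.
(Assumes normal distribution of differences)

Answer: t = 2.6113, reject H₀

Derivation:
df = n - 1 = 16
SE = s_d/√n = 3/√17 = 0.7276
t = d̄/SE = 1.9/0.7276 = 2.6113
Critical value: t_{0.025,16} = ±2.120
p-value ≈ 0.0189
Decision: reject H₀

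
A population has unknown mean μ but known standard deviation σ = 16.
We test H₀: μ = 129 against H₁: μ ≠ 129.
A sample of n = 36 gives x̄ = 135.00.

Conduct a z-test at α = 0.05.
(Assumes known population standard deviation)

Standard error: SE = σ/√n = 16/√36 = 2.6667
z-statistic: z = (x̄ - μ₀)/SE = (135.00 - 129)/2.6667 = 2.2500
Critical value: ±1.960
p-value = 0.0244
Decision: reject H₀

Answer: z = 2.2500, reject H₀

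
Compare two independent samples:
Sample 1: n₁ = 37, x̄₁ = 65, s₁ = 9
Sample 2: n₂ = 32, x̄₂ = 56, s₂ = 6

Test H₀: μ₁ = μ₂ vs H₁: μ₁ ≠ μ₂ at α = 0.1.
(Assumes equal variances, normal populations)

Answer: t = 4.8059, reject H₀

Derivation:
Pooled variance: s²_p = [36×9² + 31×6²]/(67) = 60.1791
s_p = 7.7575
SE = s_p×√(1/n₁ + 1/n₂) = 7.7575×√(1/37 + 1/32) = 1.8727
t = (x̄₁ - x̄₂)/SE = (65 - 56)/1.8727 = 4.8059
df = 67, t-critical = ±1.668
Decision: reject H₀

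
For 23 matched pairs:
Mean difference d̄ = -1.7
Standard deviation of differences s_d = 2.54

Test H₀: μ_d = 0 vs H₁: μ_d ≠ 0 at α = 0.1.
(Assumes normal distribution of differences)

df = n - 1 = 22
SE = s_d/√n = 2.54/√23 = 0.5296
t = d̄/SE = -1.7/0.5296 = -3.2100
Critical value: t_{0.05,22} = ±1.717
p-value ≈ 0.0040
Decision: reject H₀

Answer: t = -3.2100, reject H₀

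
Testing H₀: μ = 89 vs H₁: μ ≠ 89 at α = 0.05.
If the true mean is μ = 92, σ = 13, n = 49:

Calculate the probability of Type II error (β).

Answer: β ≈ 0.6346

Derivation:
SE = σ/√n = 13/√49 = 1.8571
Critical values: μ₀ ± z_0.025×SE = 89 ± 1.960×1.8571
Acceptance region: (85.3601, 92.6399)
Under H₁ (μ = 92): z_high = (92.6399 - 92)/1.8571 = 0.3446, z_low = (85.3601 - 92)/1.8571 = -3.5754
β = P(not reject | H₁) = Φ(0.3446) - Φ(-3.5754) ≈ 0.6346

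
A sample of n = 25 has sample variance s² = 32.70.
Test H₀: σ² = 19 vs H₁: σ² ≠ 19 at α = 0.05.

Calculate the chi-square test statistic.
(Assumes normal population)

df = n - 1 = 24
χ² = (n-1)s²/σ₀² = 24×32.70/19 = 41.3053
Critical values: χ²_{0.975,24} = 12.401, χ²_{0.025,24} = 39.364
Rejection region: χ² < 12.401 or χ² > 39.364
Decision: reject H₀

Answer: χ² = 41.3053, reject H₀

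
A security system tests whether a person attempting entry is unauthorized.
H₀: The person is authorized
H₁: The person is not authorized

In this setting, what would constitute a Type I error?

Type I error: rejecting H₀ when it is actually true (false positive).
Type II error: failing to reject H₀ when H₁ is actually true (false negative).

Answer: Denying entry to an authorized person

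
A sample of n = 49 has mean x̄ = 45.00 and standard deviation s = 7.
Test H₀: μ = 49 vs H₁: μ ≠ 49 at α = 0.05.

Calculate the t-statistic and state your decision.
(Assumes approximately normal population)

df = n - 1 = 48
SE = s/√n = 7/√49 = 1.0000
t = (x̄ - μ₀)/SE = (45.00 - 49)/1.0000 = -4.0000
Critical value: t_{0.025,48} = ±2.011
p-value ≈ 0.0002
Decision: reject H₀

Answer: t = -4.0000, reject H₀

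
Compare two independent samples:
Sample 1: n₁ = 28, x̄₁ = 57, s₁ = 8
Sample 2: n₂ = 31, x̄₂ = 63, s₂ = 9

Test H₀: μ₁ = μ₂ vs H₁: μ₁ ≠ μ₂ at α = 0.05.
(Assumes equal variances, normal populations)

Pooled variance: s²_p = [27×8² + 30×9²]/(57) = 72.9474
s_p = 8.5409
SE = s_p×√(1/n₁ + 1/n₂) = 8.5409×√(1/28 + 1/31) = 2.2267
t = (x̄₁ - x̄₂)/SE = (57 - 63)/2.2267 = -2.6946
df = 57, t-critical = ±2.002
Decision: reject H₀

Answer: t = -2.6946, reject H₀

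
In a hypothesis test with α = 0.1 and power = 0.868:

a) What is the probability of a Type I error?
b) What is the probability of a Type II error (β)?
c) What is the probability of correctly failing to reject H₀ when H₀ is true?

a) Type I error probability = α = 0.1
b) Power = P(reject H₀ | H₁ true) = 1 - β = 0.868, so Type II error probability = β = 1 - Power = 0.132
c) P(fail to reject H₀ | H₀ true) = 1 - α = 0.9

Answer: a) 0.1, b) 0.132, c) 0.9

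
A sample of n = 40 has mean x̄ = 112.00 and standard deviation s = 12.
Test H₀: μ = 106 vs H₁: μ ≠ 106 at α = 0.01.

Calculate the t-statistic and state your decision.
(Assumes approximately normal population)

df = n - 1 = 39
SE = s/√n = 12/√40 = 1.8974
t = (x̄ - μ₀)/SE = (112.00 - 106)/1.8974 = 3.1622
Critical value: t_{0.005,39} = ±2.708
p-value ≈ 0.0030
Decision: reject H₀

Answer: t = 3.1622, reject H₀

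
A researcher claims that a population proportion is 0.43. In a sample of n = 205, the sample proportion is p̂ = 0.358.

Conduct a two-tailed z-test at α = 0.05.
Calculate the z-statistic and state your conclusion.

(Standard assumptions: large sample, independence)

Answer: z = -2.0822, reject H₀

Derivation:
H₀: p = 0.43, H₁: p ≠ 0.43
Standard error: SE = √(p₀(1-p₀)/n) = √(0.43×0.57/205) = 0.034578
z-statistic: z = (p̂ - p₀)/SE = (0.358 - 0.43)/0.034578 = -2.0822
Critical value: z_0.025 = ±1.960
p-value = 0.0373
Decision: reject H₀ at α = 0.05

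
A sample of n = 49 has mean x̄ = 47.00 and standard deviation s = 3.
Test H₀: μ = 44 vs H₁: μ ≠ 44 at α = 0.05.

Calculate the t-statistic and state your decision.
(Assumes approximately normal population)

df = n - 1 = 48
SE = s/√n = 3/√49 = 0.4286
t = (x̄ - μ₀)/SE = (47.00 - 44)/0.4286 = 6.9995
Critical value: t_{0.025,48} = ±2.011
p-value < 0.0001
Decision: reject H₀

Answer: t = 6.9995, reject H₀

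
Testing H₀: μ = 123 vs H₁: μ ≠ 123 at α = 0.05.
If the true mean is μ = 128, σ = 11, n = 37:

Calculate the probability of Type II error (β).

SE = σ/√n = 11/√37 = 1.8084
Critical values: μ₀ ± z_0.025×SE = 123 ± 1.960×1.8084
Acceptance region: (119.4555, 126.5445)
Under H₁ (μ = 128): z_high = (126.5445 - 128)/1.8084 = -0.8049, z_low = (119.4555 - 128)/1.8084 = -4.7249
β = P(not reject | H₁) = Φ(-0.8049) - Φ(-4.7249) ≈ 0.2104

Answer: β ≈ 0.2104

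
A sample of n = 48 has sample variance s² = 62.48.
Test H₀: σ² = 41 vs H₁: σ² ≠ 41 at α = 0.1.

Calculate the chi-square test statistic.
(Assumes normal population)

df = n - 1 = 47
χ² = (n-1)s²/σ₀² = 47×62.48/41 = 71.6234
Critical values: χ²_{0.95,47} = 32.268, χ²_{0.05,47} = 64.001
Rejection region: χ² < 32.268 or χ² > 64.001
Decision: reject H₀

Answer: χ² = 71.6234, reject H₀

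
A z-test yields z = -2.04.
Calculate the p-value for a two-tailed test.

For z = -2.04:
p = 2×P(Z > |-2.04|) = 2×(1 - Φ(2.04)) = 0.0414

Answer: p-value ≈ 0.0414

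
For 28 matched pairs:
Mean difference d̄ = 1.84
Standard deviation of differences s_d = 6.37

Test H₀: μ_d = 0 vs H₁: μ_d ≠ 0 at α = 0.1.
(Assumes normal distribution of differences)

df = n - 1 = 27
SE = s_d/√n = 6.37/√28 = 1.2038
t = d̄/SE = 1.84/1.2038 = 1.5285
Critical value: t_{0.05,27} = ±1.703
p-value ≈ 0.1380
Decision: fail to reject H₀

Answer: t = 1.5285, fail to reject H₀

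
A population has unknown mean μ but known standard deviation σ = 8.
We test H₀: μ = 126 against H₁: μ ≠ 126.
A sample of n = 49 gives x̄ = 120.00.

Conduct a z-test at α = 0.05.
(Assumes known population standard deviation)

Answer: z = -5.2498, reject H₀

Derivation:
Standard error: SE = σ/√n = 8/√49 = 1.1429
z-statistic: z = (x̄ - μ₀)/SE = (120.00 - 126)/1.1429 = -5.2498
Critical value: ±1.960
p-value < 0.0001
Decision: reject H₀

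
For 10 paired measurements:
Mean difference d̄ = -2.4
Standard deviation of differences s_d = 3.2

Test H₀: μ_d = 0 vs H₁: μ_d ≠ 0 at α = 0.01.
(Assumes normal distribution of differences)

df = n - 1 = 9
SE = s_d/√n = 3.2/√10 = 1.0119
t = d̄/SE = -2.4/1.0119 = -2.3718
Critical value: t_{0.005,9} = ±3.250
p-value ≈ 0.0418
Decision: fail to reject H₀

Answer: t = -2.3718, fail to reject H₀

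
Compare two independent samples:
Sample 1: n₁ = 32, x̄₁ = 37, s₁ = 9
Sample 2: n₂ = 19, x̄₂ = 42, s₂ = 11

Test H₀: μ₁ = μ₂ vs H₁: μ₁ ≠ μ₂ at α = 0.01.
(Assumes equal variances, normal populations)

Pooled variance: s²_p = [31×9² + 18×11²]/(49) = 95.6939
s_p = 9.7823
SE = s_p×√(1/n₁ + 1/n₂) = 9.7823×√(1/32 + 1/19) = 2.8332
t = (x̄₁ - x̄₂)/SE = (37 - 42)/2.8332 = -1.7648
df = 49, t-critical = ±2.680
Decision: fail to reject H₀

Answer: t = -1.7648, fail to reject H₀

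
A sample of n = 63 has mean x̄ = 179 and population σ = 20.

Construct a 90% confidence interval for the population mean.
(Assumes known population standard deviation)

Answer: (174.8549, 183.1451)

Derivation:
Confidence level: 90%, α = 0.1
z_0.05 = 1.645
SE = σ/√n = 20/√63 = 2.5198
Margin of error = 1.645 × 2.5198 = 4.1451
CI: x̄ ± margin = 179 ± 4.1451
CI: (174.8549, 183.1451)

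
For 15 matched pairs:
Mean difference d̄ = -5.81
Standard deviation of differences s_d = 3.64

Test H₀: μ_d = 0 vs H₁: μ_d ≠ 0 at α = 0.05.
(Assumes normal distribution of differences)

Answer: t = -6.1822, reject H₀

Derivation:
df = n - 1 = 14
SE = s_d/√n = 3.64/√15 = 0.9398
t = d̄/SE = -5.81/0.9398 = -6.1822
Critical value: t_{0.025,14} = ±2.145
p-value < 0.0001
Decision: reject H₀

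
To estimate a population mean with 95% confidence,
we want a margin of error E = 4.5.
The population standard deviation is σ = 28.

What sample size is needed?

Answer: n = 149

Derivation:
z_0.025 = 1.960
n = (z×σ/E)² = (1.960×28/4.5)²
n = 148.7316
Round up: n = 149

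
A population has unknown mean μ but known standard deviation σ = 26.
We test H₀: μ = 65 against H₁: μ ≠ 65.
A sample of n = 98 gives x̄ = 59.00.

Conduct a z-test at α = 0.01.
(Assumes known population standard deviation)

Answer: z = -2.2845, fail to reject H₀

Derivation:
Standard error: SE = σ/√n = 26/√98 = 2.6264
z-statistic: z = (x̄ - μ₀)/SE = (59.00 - 65)/2.6264 = -2.2845
Critical value: ±2.576
p-value = 0.0223
Decision: fail to reject H₀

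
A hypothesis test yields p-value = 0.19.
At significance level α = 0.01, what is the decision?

Compare p-value to α:
0.19 ≥ 0.01
Decision: fail to reject H₀

Answer: fail to reject H₀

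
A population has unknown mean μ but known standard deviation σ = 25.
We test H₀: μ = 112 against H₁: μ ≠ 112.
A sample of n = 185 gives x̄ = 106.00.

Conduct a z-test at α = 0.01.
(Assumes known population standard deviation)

Answer: z = -3.2644, reject H₀

Derivation:
Standard error: SE = σ/√n = 25/√185 = 1.8380
z-statistic: z = (x̄ - μ₀)/SE = (106.00 - 112)/1.8380 = -3.2644
Critical value: ±2.576
p-value = 0.0011
Decision: reject H₀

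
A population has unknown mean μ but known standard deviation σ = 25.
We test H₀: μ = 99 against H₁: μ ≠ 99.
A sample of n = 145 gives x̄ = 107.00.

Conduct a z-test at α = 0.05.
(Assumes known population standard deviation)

Answer: z = 3.8534, reject H₀

Derivation:
Standard error: SE = σ/√n = 25/√145 = 2.0761
z-statistic: z = (x̄ - μ₀)/SE = (107.00 - 99)/2.0761 = 3.8534
Critical value: ±1.960
p-value = 0.0001
Decision: reject H₀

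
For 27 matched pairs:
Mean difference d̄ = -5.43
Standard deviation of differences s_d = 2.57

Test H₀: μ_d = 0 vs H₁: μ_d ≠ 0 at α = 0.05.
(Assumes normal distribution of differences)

Answer: t = -10.9786, reject H₀

Derivation:
df = n - 1 = 26
SE = s_d/√n = 2.57/√27 = 0.4946
t = d̄/SE = -5.43/0.4946 = -10.9786
Critical value: t_{0.025,26} = ±2.056
p-value < 0.0001
Decision: reject H₀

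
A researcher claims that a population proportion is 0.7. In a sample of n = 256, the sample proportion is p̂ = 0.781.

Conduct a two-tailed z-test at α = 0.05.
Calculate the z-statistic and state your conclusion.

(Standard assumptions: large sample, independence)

Answer: z = 2.8281, reject H₀

Derivation:
H₀: p = 0.7, H₁: p ≠ 0.7
Standard error: SE = √(p₀(1-p₀)/n) = √(0.7×0.3/256) = 0.028641
z-statistic: z = (p̂ - p₀)/SE = (0.781 - 0.7)/0.028641 = 2.8281
Critical value: z_0.025 = ±1.960
p-value = 0.0047
Decision: reject H₀ at α = 0.05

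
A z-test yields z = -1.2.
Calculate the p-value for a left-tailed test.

For z = -1.2:
p = P(Z < -1.2) = Φ(-1.2) = 0.1151

Answer: p-value ≈ 0.1151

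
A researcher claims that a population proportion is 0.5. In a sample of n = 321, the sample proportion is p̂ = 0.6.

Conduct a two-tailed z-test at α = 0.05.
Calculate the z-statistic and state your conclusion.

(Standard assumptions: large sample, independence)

H₀: p = 0.5, H₁: p ≠ 0.5
Standard error: SE = √(p₀(1-p₀)/n) = √(0.5×0.5/321) = 0.027907
z-statistic: z = (p̂ - p₀)/SE = (0.6 - 0.5)/0.027907 = 3.5833
Critical value: z_0.025 = ±1.960
p-value = 0.0003
Decision: reject H₀ at α = 0.05

Answer: z = 3.5833, reject H₀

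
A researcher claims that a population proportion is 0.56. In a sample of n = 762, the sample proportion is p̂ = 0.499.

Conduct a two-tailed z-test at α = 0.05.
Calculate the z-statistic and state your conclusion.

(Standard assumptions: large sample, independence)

H₀: p = 0.56, H₁: p ≠ 0.56
Standard error: SE = √(p₀(1-p₀)/n) = √(0.56×0.44/762) = 0.017982
z-statistic: z = (p̂ - p₀)/SE = (0.499 - 0.56)/0.017982 = -3.3923
Critical value: z_0.025 = ±1.960
p-value = 0.0007
Decision: reject H₀ at α = 0.05

Answer: z = -3.3923, reject H₀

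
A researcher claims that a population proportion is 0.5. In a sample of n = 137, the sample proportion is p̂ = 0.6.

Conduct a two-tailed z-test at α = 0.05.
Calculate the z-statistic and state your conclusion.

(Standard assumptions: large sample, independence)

Answer: z = 2.3409, reject H₀

Derivation:
H₀: p = 0.5, H₁: p ≠ 0.5
Standard error: SE = √(p₀(1-p₀)/n) = √(0.5×0.5/137) = 0.042718
z-statistic: z = (p̂ - p₀)/SE = (0.6 - 0.5)/0.042718 = 2.3409
Critical value: z_0.025 = ±1.960
p-value = 0.0192
Decision: reject H₀ at α = 0.05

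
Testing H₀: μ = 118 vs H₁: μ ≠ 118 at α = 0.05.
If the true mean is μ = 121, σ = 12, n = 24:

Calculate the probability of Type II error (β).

SE = σ/√n = 12/√24 = 2.4495
Critical values: μ₀ ± z_0.025×SE = 118 ± 1.960×2.4495
Acceptance region: (113.1990, 122.8010)
Under H₁ (μ = 121): z_high = (122.8010 - 121)/2.4495 = 0.7353, z_low = (113.1990 - 121)/2.4495 = -3.1847
β = P(not reject | H₁) = Φ(0.7353) - Φ(-3.1847) ≈ 0.7682

Answer: β ≈ 0.7682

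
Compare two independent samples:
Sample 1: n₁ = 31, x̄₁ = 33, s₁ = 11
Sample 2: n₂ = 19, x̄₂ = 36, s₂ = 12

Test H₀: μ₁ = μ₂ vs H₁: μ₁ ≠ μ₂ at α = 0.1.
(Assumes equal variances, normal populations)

Answer: t = -0.9044, fail to reject H₀

Derivation:
Pooled variance: s²_p = [30×11² + 18×12²]/(48) = 129.6250
s_p = 11.3853
SE = s_p×√(1/n₁ + 1/n₂) = 11.3853×√(1/31 + 1/19) = 3.3172
t = (x̄₁ - x̄₂)/SE = (33 - 36)/3.3172 = -0.9044
df = 48, t-critical = ±1.677
Decision: fail to reject H₀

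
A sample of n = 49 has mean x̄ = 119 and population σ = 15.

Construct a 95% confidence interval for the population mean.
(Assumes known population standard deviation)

Answer: (114.7999, 123.2001)

Derivation:
Confidence level: 95%, α = 0.05
z_0.025 = 1.960
SE = σ/√n = 15/√49 = 2.1429
Margin of error = 1.960 × 2.1429 = 4.2001
CI: x̄ ± margin = 119 ± 4.2001
CI: (114.7999, 123.2001)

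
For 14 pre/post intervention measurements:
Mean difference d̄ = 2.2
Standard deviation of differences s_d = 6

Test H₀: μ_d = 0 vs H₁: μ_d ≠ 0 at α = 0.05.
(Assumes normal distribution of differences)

df = n - 1 = 13
SE = s_d/√n = 6/√14 = 1.6036
t = d̄/SE = 2.2/1.6036 = 1.3719
Critical value: t_{0.025,13} = ±2.160
p-value ≈ 0.1933
Decision: fail to reject H₀

Answer: t = 1.3719, fail to reject H₀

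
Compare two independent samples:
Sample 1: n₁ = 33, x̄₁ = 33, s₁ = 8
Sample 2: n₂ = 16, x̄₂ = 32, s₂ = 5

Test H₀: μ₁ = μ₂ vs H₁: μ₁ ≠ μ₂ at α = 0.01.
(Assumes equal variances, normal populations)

Pooled variance: s²_p = [32×8² + 15×5²]/(47) = 51.5532
s_p = 7.1801
SE = s_p×√(1/n₁ + 1/n₂) = 7.1801×√(1/33 + 1/16) = 2.1873
t = (x̄₁ - x̄₂)/SE = (33 - 32)/2.1873 = 0.4572
df = 47, t-critical = ±2.685
Decision: fail to reject H₀

Answer: t = 0.4572, fail to reject H₀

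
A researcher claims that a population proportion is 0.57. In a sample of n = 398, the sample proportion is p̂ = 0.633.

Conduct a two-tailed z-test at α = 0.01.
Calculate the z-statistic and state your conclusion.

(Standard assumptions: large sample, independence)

H₀: p = 0.57, H₁: p ≠ 0.57
Standard error: SE = √(p₀(1-p₀)/n) = √(0.57×0.43/398) = 0.024816
z-statistic: z = (p̂ - p₀)/SE = (0.633 - 0.57)/0.024816 = 2.5387
Critical value: z_0.005 = ±2.576
p-value = 0.0111
Decision: fail to reject H₀ at α = 0.01

Answer: z = 2.5387, fail to reject H₀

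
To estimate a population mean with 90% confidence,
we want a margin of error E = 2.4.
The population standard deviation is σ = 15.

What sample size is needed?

Answer: n = 106

Derivation:
z_0.05 = 1.645
n = (z×σ/E)² = (1.645×15/2.4)²
n = 105.7041
Round up: n = 106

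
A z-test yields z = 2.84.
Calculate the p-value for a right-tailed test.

Answer: p-value ≈ 0.0023

Derivation:
For z = 2.84:
p = P(Z > 2.84) = 1 - Φ(2.84) = 0.0023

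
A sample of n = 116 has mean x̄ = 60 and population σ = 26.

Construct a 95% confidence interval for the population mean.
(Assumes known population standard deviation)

Confidence level: 95%, α = 0.05
z_0.025 = 1.960
SE = σ/√n = 26/√116 = 2.4140
Margin of error = 1.960 × 2.4140 = 4.7314
CI: x̄ ± margin = 60 ± 4.7314
CI: (55.2686, 64.7314)

Answer: (55.2686, 64.7314)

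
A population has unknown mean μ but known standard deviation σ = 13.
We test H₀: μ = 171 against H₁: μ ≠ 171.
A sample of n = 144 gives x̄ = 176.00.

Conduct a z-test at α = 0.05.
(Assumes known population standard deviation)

Answer: z = 4.6155, reject H₀

Derivation:
Standard error: SE = σ/√n = 13/√144 = 1.0833
z-statistic: z = (x̄ - μ₀)/SE = (176.00 - 171)/1.0833 = 4.6155
Critical value: ±1.960
p-value < 0.0001
Decision: reject H₀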